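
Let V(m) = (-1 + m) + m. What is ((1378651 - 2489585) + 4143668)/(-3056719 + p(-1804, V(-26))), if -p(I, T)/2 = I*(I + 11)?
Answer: -3032734/9525863 ≈ -0.31837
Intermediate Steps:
V(m) = -1 + 2*m
p(I, T) = -2*I*(11 + I) (p(I, T) = -2*I*(I + 11) = -2*I*(11 + I))
((1378651 - 2489585) + 4143668)/(-3056719 + p(-1804, V(-26))) = ((1378651 - 2489585) + 4143668)/(-3056719 - 2*(-1804)*(11 - 1804)) = (-1110934 + 4143668)/(-3056719 - 2*(-1804)*(-1793)) = 3032734/(-3056719 - 6469144) = 3032734/(-9525863) = 3032734*(-1/9525863) = -3032734/9525863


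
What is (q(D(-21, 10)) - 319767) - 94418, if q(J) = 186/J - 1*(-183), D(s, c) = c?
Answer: -2069917/5 ≈ -4.1398e+5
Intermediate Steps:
q(J) = 183 + 186/J (q(J) = 186/J + 183 = 183 + 186/J)
(q(D(-21, 10)) - 319767) - 94418 = ((183 + 186/10) - 319767) - 94418 = ((183 + 186*(⅒)) - 319767) - 94418 = ((183 + 93/5) - 319767) - 94418 = (1008/5 - 319767) - 94418 = -1597827/5 - 94418 = -2069917/5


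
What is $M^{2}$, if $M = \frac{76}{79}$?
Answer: $\frac{5776}{6241} \approx 0.92549$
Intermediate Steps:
$M = \frac{76}{79}$ ($M = 76 \cdot \frac{1}{79} = \frac{76}{79} \approx 0.96203$)
$M^{2} = \left(\frac{76}{79}\right)^{2} = \frac{5776}{6241}$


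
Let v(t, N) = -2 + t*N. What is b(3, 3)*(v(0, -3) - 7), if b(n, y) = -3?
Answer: 27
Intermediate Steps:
v(t, N) = -2 + N*t
b(3, 3)*(v(0, -3) - 7) = -3*((-2 - 3*0) - 7) = -3*((-2 + 0) - 7) = -3*(-2 - 7) = -3*(-9) = 27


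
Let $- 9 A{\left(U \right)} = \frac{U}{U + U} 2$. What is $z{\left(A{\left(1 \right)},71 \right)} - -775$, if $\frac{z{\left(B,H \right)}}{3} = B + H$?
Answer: $\frac{2963}{3} \approx 987.67$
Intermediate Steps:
$A{\left(U \right)} = - \frac{1}{9}$ ($A{\left(U \right)} = - \frac{\frac{U}{U + U} 2}{9} = - \frac{\frac{U}{2 U} 2}{9} = - \frac{U \frac{1}{2 U} 2}{9} = - \frac{\frac{1}{2} \cdot 2}{9} = \left(- \frac{1}{9}\right) 1 = - \frac{1}{9}$)
$z{\left(B,H \right)} = 3 B + 3 H$ ($z{\left(B,H \right)} = 3 \left(B + H\right) = 3 B + 3 H$)
$z{\left(A{\left(1 \right)},71 \right)} - -775 = \left(3 \left(- \frac{1}{9}\right) + 3 \cdot 71\right) - -775 = \left(- \frac{1}{3} + 213\right) + 775 = \frac{638}{3} + 775 = \frac{2963}{3}$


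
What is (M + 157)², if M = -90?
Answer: 4489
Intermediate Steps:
(M + 157)² = (-90 + 157)² = 67² = 4489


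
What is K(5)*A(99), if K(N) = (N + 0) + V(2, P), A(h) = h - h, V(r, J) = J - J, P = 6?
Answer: 0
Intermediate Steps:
V(r, J) = 0
A(h) = 0
K(N) = N (K(N) = (N + 0) + 0 = N + 0 = N)
K(5)*A(99) = 5*0 = 0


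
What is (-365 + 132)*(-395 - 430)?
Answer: 192225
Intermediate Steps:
(-365 + 132)*(-395 - 430) = -233*(-825) = 192225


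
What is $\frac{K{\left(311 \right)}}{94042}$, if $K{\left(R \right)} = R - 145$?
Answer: $\frac{83}{47021} \approx 0.0017652$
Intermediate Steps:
$K{\left(R \right)} = -145 + R$
$\frac{K{\left(311 \right)}}{94042} = \frac{-145 + 311}{94042} = 166 \cdot \frac{1}{94042} = \frac{83}{47021}$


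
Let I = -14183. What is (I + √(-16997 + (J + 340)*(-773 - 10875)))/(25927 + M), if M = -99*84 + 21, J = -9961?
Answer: -14183/17632 + √112048411/17632 ≈ -0.20404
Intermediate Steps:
M = -8295 (M = -8316 + 21 = -8295)
(I + √(-16997 + (J + 340)*(-773 - 10875)))/(25927 + M) = (-14183 + √(-16997 + (-9961 + 340)*(-773 - 10875)))/(25927 - 8295) = (-14183 + √(-16997 - 9621*(-11648)))/17632 = (-14183 + √(-16997 + 112065408))*(1/17632) = (-14183 + √112048411)*(1/17632) = -14183/17632 + √112048411/17632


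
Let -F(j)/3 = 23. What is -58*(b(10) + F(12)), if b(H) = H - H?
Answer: 4002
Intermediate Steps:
F(j) = -69 (F(j) = -3*23 = -69)
b(H) = 0
-58*(b(10) + F(12)) = -58*(0 - 69) = -58*(-69) = 4002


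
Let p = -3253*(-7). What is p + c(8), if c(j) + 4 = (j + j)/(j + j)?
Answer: 22768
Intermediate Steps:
c(j) = -3 (c(j) = -4 + (j + j)/(j + j) = -4 + (2*j)/((2*j)) = -4 + (2*j)*(1/(2*j)) = -4 + 1 = -3)
p = 22771
p + c(8) = 22771 - 3 = 22768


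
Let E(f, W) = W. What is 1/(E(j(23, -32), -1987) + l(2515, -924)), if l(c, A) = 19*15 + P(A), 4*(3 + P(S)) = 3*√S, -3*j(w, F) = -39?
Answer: -620/1057289 - 6*I*√231/11630179 ≈ -0.00058641 - 7.841e-6*I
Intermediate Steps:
j(w, F) = 13 (j(w, F) = -⅓*(-39) = 13)
P(S) = -3 + 3*√S/4 (P(S) = -3 + (3*√S)/4 = -3 + 3*√S/4)
l(c, A) = 282 + 3*√A/4 (l(c, A) = 19*15 + (-3 + 3*√A/4) = 285 + (-3 + 3*√A/4) = 282 + 3*√A/4)
1/(E(j(23, -32), -1987) + l(2515, -924)) = 1/(-1987 + (282 + 3*√(-924)/4)) = 1/(-1987 + (282 + 3*(2*I*√231)/4)) = 1/(-1987 + (282 + 3*I*√231/2)) = 1/(-1705 + 3*I*√231/2)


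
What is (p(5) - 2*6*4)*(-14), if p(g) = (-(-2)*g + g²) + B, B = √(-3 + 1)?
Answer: 182 - 14*I*√2 ≈ 182.0 - 19.799*I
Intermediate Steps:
B = I*√2 (B = √(-2) = I*√2 ≈ 1.4142*I)
p(g) = g² + 2*g + I*√2 (p(g) = (-(-2)*g + g²) + I*√2 = (2*g + g²) + I*√2 = (g² + 2*g) + I*√2 = g² + 2*g + I*√2)
(p(5) - 2*6*4)*(-14) = ((5² + 2*5 + I*√2) - 2*6*4)*(-14) = ((25 + 10 + I*√2) - 12*4)*(-14) = ((35 + I*√2) - 48)*(-14) = (-13 + I*√2)*(-14) = 182 - 14*I*√2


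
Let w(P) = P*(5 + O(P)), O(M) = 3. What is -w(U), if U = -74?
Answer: 592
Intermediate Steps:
w(P) = 8*P (w(P) = P*(5 + 3) = P*8 = 8*P)
-w(U) = -8*(-74) = -1*(-592) = 592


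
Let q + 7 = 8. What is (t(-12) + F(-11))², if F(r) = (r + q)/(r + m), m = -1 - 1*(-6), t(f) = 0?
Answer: 25/9 ≈ 2.7778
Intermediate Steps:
q = 1 (q = -7 + 8 = 1)
m = 5 (m = -1 + 6 = 5)
F(r) = (1 + r)/(5 + r) (F(r) = (r + 1)/(r + 5) = (1 + r)/(5 + r))
(t(-12) + F(-11))² = (0 + (1 - 11)/(5 - 11))² = (0 - 10/(-6))² = (0 - ⅙*(-10))² = (0 + 5/3)² = (5/3)² = 25/9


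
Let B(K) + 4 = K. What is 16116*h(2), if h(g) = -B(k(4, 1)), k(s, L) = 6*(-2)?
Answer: 257856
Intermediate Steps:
k(s, L) = -12
B(K) = -4 + K
h(g) = 16 (h(g) = -(-4 - 12) = -1*(-16) = 16)
16116*h(2) = 16116*16 = 257856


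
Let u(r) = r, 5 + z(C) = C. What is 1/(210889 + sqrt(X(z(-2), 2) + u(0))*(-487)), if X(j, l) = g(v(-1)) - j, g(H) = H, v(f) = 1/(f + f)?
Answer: 421778/88945257445 + 487*sqrt(26)/88945257445 ≈ 4.7699e-6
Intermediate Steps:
v(f) = 1/(2*f)
z(C) = -5 + C
X(j, l) = -1/2 - j (X(j, l) = (1/2)/(-1) - j = (1/2)*(-1) - j = -1/2 - j)
1/(210889 + sqrt(X(z(-2), 2) + u(0))*(-487)) = 1/(210889 + sqrt((-1/2 - (-5 - 2)) + 0)*(-487)) = 1/(210889 + sqrt((-1/2 - 1*(-7)) + 0)*(-487)) = 1/(210889 + sqrt((-1/2 + 7) + 0)*(-487)) = 1/(210889 + sqrt(13/2 + 0)*(-487)) = 1/(210889 + sqrt(13/2)*(-487)) = 1/(210889 + (sqrt(26)/2)*(-487)) = 1/(210889 - 487*sqrt(26)/2)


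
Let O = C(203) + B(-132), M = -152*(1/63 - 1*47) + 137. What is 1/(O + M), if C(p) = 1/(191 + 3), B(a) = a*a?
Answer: 12222/301915085 ≈ 4.0482e-5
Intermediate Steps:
B(a) = a**2
C(p) = 1/194
M = 458551/63 (M = -152*(1/63 - 47) + 137 = -152*(-2960/63) + 137 = 449920/63 + 137 = 458551/63 ≈ 7278.6)
O = 3380257/194 (O = 1/194 + (-132)**2 = 1/194 + 17424 = 3380257/194 ≈ 17424.)
1/(O + M) = 1/(3380257/194 + 458551/63) = 1/(301915085/12222) = 12222/301915085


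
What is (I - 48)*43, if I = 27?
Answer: -903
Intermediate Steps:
(I - 48)*43 = (27 - 48)*43 = -21*43 = -903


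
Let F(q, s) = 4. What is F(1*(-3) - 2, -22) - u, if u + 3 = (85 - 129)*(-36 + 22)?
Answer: -609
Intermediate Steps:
u = 613 (u = -3 + (85 - 129)*(-36 + 22) = -3 - 44*(-14) = -3 + 616 = 613)
F(1*(-3) - 2, -22) - u = 4 - 1*613 = 4 - 613 = -609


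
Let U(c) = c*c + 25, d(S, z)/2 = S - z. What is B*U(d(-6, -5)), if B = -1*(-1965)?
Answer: 56985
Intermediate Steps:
d(S, z) = -2*z + 2*S (d(S, z) = 2*(S - z) = -2*z + 2*S)
U(c) = 25 + c² (U(c) = c² + 25 = 25 + c²)
B = 1965
B*U(d(-6, -5)) = 1965*(25 + (-2*(-5) + 2*(-6))²) = 1965*(25 + (10 - 12)²) = 1965*(25 + (-2)²) = 1965*(25 + 4) = 1965*29 = 56985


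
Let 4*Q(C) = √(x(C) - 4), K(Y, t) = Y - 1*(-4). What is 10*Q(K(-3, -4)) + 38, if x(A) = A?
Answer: 38 + 5*I*√3/2 ≈ 38.0 + 4.3301*I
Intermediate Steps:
K(Y, t) = 4 + Y (K(Y, t) = Y + 4 = 4 + Y)
Q(C) = √(-4 + C)/4 (Q(C) = √(C - 4)/4 = √(-4 + C)/4)
10*Q(K(-3, -4)) + 38 = 10*(√(-4 + (4 - 3))/4) + 38 = 10*(√(-4 + 1)/4) + 38 = 10*(√(-3)/4) + 38 = 10*((I*√3)/4) + 38 = 10*(I*√3/4) + 38 = 5*I*√3/2 + 38 = 38 + 5*I*√3/2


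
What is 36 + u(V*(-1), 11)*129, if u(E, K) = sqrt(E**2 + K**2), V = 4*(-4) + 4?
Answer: 36 + 129*sqrt(265) ≈ 2136.0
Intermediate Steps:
V = -12 (V = -16 + 4 = -12)
36 + u(V*(-1), 11)*129 = 36 + sqrt((-12*(-1))**2 + 11**2)*129 = 36 + sqrt(12**2 + 121)*129 = 36 + sqrt(144 + 121)*129 = 36 + sqrt(265)*129 = 36 + 129*sqrt(265)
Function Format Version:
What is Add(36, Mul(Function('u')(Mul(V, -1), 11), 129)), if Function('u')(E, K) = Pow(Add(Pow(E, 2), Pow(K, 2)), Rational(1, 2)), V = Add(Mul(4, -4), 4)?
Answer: Add(36, Mul(129, Pow(265, Rational(1, 2)))) ≈ 2136.0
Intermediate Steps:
V = -12 (V = Add(-16, 4) = -12)
Add(36, Mul(Function('u')(Mul(V, -1), 11), 129)) = Add(36, Mul(Pow(Add(Pow(Mul(-12, -1), 2), Pow(11, 2)), Rational(1, 2)), 129)) = Add(36, Mul(Pow(Add(Pow(12, 2), 121), Rational(1, 2)), 129)) = Add(36, Mul(Pow(Add(144, 121), Rational(1, 2)), 129)) = Add(36, Mul(Pow(265, Rational(1, 2)), 129)) = Add(36, Mul(129, Pow(265, Rational(1, 2))))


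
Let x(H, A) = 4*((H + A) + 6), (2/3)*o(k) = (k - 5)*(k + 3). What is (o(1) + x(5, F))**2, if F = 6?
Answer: 1936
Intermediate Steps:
o(k) = 3*(-5 + k)*(3 + k)/2 (o(k) = 3*((k - 5)*(k + 3))/2 = 3*((-5 + k)*(3 + k))/2 = 3*(-5 + k)*(3 + k)/2)
x(H, A) = 24 + 4*A + 4*H (x(H, A) = 4*((A + H) + 6) = 4*(6 + A + H) = 24 + 4*A + 4*H)
(o(1) + x(5, F))**2 = ((-45/2 - 3*1 + (3/2)*1**2) + (24 + 4*6 + 4*5))**2 = ((-45/2 - 3 + (3/2)*1) + (24 + 24 + 20))**2 = ((-45/2 - 3 + 3/2) + 68)**2 = (-24 + 68)**2 = 44**2 = 1936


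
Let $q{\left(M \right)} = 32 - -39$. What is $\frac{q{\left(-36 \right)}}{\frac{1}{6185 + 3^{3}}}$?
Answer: $441052$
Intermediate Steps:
$q{\left(M \right)} = 71$ ($q{\left(M \right)} = 32 + 39 = 71$)
$\frac{q{\left(-36 \right)}}{\frac{1}{6185 + 3^{3}}} = \frac{71}{\frac{1}{6185 + 3^{3}}} = \frac{71}{\frac{1}{6185 + 27}} = \frac{71}{\frac{1}{6212}} = 71 \frac{1}{\frac{1}{6212}} = 71 \cdot 6212 = 441052$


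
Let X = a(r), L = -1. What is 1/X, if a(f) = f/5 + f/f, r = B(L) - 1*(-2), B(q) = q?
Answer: 5/6 ≈ 0.83333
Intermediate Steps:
r = 1 (r = -1 - 1*(-2) = -1 + 2 = 1)
a(f) = 1 + f/5 (a(f) = f*(1/5) + 1 = f/5 + 1 = 1 + f/5)
X = 6/5 (X = 1 + (1/5)*1 = 1 + 1/5 = 6/5 ≈ 1.2000)
1/X = 1/(6/5) = 5/6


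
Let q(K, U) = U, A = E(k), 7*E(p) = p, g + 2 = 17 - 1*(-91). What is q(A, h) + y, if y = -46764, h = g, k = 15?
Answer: -46658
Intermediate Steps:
g = 106 (g = -2 + (17 - 1*(-91)) = -2 + (17 + 91) = -2 + 108 = 106)
E(p) = p/7
A = 15/7 (A = (⅐)*15 = 15/7 ≈ 2.1429)
h = 106
q(A, h) + y = 106 - 46764 = -46658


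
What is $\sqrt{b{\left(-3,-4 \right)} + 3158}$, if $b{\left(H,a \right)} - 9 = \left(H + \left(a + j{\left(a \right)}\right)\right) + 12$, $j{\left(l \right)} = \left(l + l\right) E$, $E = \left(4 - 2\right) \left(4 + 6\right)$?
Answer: $2 \sqrt{753} \approx 54.882$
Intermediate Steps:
$E = 20$ ($E = 2 \cdot 10 = 20$)
$j{\left(l \right)} = 40 l$ ($j{\left(l \right)} = \left(l + l\right) 20 = 2 l 20 = 40 l$)
$b{\left(H,a \right)} = 21 + H + 41 a$ ($b{\left(H,a \right)} = 9 + \left(\left(H + \left(a + 40 a\right)\right) + 12\right) = 9 + \left(\left(H + 41 a\right) + 12\right) = 9 + \left(12 + H + 41 a\right) = 21 + H + 41 a$)
$\sqrt{b{\left(-3,-4 \right)} + 3158} = \sqrt{\left(21 - 3 + 41 \left(-4\right)\right) + 3158} = \sqrt{\left(21 - 3 - 164\right) + 3158} = \sqrt{-146 + 3158} = \sqrt{3012} = 2 \sqrt{753}$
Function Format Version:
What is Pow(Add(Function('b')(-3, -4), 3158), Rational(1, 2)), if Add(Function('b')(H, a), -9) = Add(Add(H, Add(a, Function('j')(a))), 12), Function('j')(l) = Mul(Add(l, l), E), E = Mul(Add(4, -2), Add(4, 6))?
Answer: Mul(2, Pow(753, Rational(1, 2))) ≈ 54.882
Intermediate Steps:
E = 20 (E = Mul(2, 10) = 20)
Function('j')(l) = Mul(40, l) (Function('j')(l) = Mul(Add(l, l), 20) = Mul(Mul(2, l), 20) = Mul(40, l))
Function('b')(H, a) = Add(21, H, Mul(41, a)) (Function('b')(H, a) = Add(9, Add(Add(H, Add(a, Mul(40, a))), 12)) = Add(9, Add(Add(H, Mul(41, a)), 12)) = Add(9, Add(12, H, Mul(41, a))) = Add(21, H, Mul(41, a)))
Pow(Add(Function('b')(-3, -4), 3158), Rational(1, 2)) = Pow(Add(Add(21, -3, Mul(41, -4)), 3158), Rational(1, 2)) = Pow(Add(Add(21, -3, -164), 3158), Rational(1, 2)) = Pow(Add(-146, 3158), Rational(1, 2)) = Pow(3012, Rational(1, 2)) = Mul(2, Pow(753, Rational(1, 2)))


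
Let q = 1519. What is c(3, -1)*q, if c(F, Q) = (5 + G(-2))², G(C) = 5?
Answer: 151900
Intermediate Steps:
c(F, Q) = 100 (c(F, Q) = (5 + 5)² = 10² = 100)
c(3, -1)*q = 100*1519 = 151900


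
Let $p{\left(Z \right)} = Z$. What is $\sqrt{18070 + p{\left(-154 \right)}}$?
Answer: $2 \sqrt{4479} \approx 133.85$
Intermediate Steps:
$\sqrt{18070 + p{\left(-154 \right)}} = \sqrt{18070 - 154} = \sqrt{17916} = 2 \sqrt{4479}$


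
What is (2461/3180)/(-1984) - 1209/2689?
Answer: -7634343709/16965223680 ≈ -0.45000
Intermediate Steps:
(2461/3180)/(-1984) - 1209/2689 = (2461*(1/3180))*(-1/1984) - 1209*1/2689 = (2461/3180)*(-1/1984) - 1209/2689 = -2461/6309120 - 1209/2689 = -7634343709/16965223680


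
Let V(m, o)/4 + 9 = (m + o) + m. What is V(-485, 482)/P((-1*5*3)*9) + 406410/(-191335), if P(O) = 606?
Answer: -62665844/11594901 ≈ -5.4046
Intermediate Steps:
V(m, o) = -36 + 4*o + 8*m (V(m, o) = -36 + 4*((m + o) + m) = -36 + 4*(o + 2*m) = -36 + (4*o + 8*m) = -36 + 4*o + 8*m)
V(-485, 482)/P((-1*5*3)*9) + 406410/(-191335) = (-36 + 4*482 + 8*(-485))/606 + 406410/(-191335) = (-36 + 1928 - 3880)*(1/606) + 406410*(-1/191335) = -1988*1/606 - 81282/38267 = -994/303 - 81282/38267 = -62665844/11594901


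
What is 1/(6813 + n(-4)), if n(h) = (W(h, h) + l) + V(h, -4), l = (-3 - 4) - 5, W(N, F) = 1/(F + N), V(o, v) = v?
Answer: 8/54375 ≈ 0.00014713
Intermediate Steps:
l = -12 (l = -7 - 5 = -12)
n(h) = -16 + 1/(2*h) (n(h) = (1/(h + h) - 12) - 4 = (1/(2*h) - 12) - 4 = (-12 + 1/(2*h)) - 4 = -16 + 1/(2*h))
1/(6813 + n(-4)) = 1/(6813 + (-16 + (½)/(-4))) = 1/(6813 + (-16 + (½)*(-¼))) = 1/(6813 + (-16 - ⅛)) = 1/(6813 - 129/8) = 1/(54375/8) = 8/54375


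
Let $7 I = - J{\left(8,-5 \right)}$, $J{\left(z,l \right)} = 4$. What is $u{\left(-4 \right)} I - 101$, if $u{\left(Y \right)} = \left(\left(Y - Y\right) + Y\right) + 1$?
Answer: $- \frac{695}{7} \approx -99.286$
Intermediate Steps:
$I = - \frac{4}{7}$ ($I = \frac{\left(-1\right) 4}{7} = \frac{1}{7} \left(-4\right) = - \frac{4}{7} \approx -0.57143$)
$u{\left(Y \right)} = 1 + Y$ ($u{\left(Y \right)} = \left(0 + Y\right) + 1 = Y + 1 = 1 + Y$)
$u{\left(-4 \right)} I - 101 = \left(1 - 4\right) \left(- \frac{4}{7}\right) - 101 = \left(-3\right) \left(- \frac{4}{7}\right) - 101 = \frac{12}{7} - 101 = - \frac{695}{7}$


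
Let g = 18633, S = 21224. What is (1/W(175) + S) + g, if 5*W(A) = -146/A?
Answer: 5818247/146 ≈ 39851.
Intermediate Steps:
W(A) = -146/(5*A) (W(A) = (-146/A)/5 = -146/(5*A))
(1/W(175) + S) + g = (1/(-146/5/175) + 21224) + 18633 = (1/(-146/5*1/175) + 21224) + 18633 = (1/(-146/875) + 21224) + 18633 = (-875/146 + 21224) + 18633 = 3097829/146 + 18633 = 5818247/146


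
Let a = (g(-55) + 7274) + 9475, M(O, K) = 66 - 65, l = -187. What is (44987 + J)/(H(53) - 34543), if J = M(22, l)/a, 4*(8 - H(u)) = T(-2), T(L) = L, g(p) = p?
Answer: -751012979/576518943 ≈ -1.3027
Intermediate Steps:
M(O, K) = 1
H(u) = 17/2 (H(u) = 8 - ¼*(-2) = 8 + ½ = 17/2)
a = 16694 (a = (-55 + 7274) + 9475 = 7219 + 9475 = 16694)
J = 1/16694 ≈ 5.9902e-5
(44987 + J)/(H(53) - 34543) = (44987 + 1/16694)/(17/2 - 34543) = 751012979/(16694*(-69069/2)) = (751012979/16694)*(-2/69069) = -751012979/576518943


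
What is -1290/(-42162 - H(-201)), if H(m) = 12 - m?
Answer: 86/2825 ≈ 0.030442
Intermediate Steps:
-1290/(-42162 - H(-201)) = -1290/(-42162 - (12 - 1*(-201))) = -1290/(-42162 - (12 + 201)) = -1290/(-42162 - 1*213) = -1290/(-42162 - 213) = -1290/(-42375) = -1290*(-1/42375) = 86/2825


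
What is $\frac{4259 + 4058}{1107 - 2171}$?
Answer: $- \frac{8317}{1064} \approx -7.8167$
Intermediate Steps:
$\frac{4259 + 4058}{1107 - 2171} = \frac{8317}{-1064} = 8317 \left(- \frac{1}{1064}\right) = - \frac{8317}{1064}$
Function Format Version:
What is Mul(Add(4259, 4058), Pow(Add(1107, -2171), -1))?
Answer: Rational(-8317, 1064) ≈ -7.8167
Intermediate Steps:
Mul(Add(4259, 4058), Pow(Add(1107, -2171), -1)) = Mul(8317, Pow(-1064, -1)) = Mul(8317, Rational(-1, 1064)) = Rational(-8317, 1064)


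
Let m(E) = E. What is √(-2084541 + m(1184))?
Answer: I*√2083357 ≈ 1443.4*I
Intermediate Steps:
√(-2084541 + m(1184)) = √(-2084541 + 1184) = √(-2083357) = I*√2083357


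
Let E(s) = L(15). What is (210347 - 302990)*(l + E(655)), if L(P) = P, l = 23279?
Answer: -2158026042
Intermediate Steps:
E(s) = 15
(210347 - 302990)*(l + E(655)) = (210347 - 302990)*(23279 + 15) = -92643*23294 = -2158026042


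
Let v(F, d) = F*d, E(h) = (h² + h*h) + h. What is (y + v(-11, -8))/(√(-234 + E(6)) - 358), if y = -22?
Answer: -5907/32080 - 33*I*√39/32080 ≈ -0.18413 - 0.0064241*I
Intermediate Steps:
E(h) = h + 2*h² (E(h) = (h² + h²) + h = 2*h² + h = h + 2*h²)
(y + v(-11, -8))/(√(-234 + E(6)) - 358) = (-22 - 11*(-8))/(√(-234 + 6*(1 + 2*6)) - 358) = (-22 + 88)/(√(-234 + 6*(1 + 12)) - 358) = 66/(√(-234 + 6*13) - 358) = 66/(√(-234 + 78) - 358) = 66/(√(-156) - 358) = 66/(2*I*√39 - 358) = 66/(-358 + 2*I*√39)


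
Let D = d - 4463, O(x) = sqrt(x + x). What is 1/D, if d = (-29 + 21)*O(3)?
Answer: -4463/19917985 + 8*sqrt(6)/19917985 ≈ -0.00022309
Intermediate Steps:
O(x) = sqrt(2)*sqrt(x) (O(x) = sqrt(2*x) = sqrt(2)*sqrt(x))
d = -8*sqrt(6) (d = (-29 + 21)*(sqrt(2)*sqrt(3)) = -8*sqrt(6) ≈ -19.596)
D = -4463 - 8*sqrt(6) (D = -8*sqrt(6) - 4463 = -4463 - 8*sqrt(6) ≈ -4482.6)
1/D = 1/(-4463 - 8*sqrt(6))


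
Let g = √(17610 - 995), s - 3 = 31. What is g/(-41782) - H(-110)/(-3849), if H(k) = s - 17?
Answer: 17/3849 - √16615/41782 ≈ 0.0013317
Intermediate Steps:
s = 34 (s = 3 + 31 = 34)
g = √16615 ≈ 128.90
H(k) = 17 (H(k) = 34 - 17 = 17)
g/(-41782) - H(-110)/(-3849) = √16615/(-41782) - 1*17/(-3849) = √16615*(-1/41782) - 17*(-1/3849) = -√16615/41782 + 17/3849 = 17/3849 - √16615/41782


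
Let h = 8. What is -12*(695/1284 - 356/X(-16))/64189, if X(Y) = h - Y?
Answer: 18351/6868223 ≈ 0.0026719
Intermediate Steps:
X(Y) = 8 - Y
-12*(695/1284 - 356/X(-16))/64189 = -12*(695/1284 - 356/(8 - 1*(-16)))/64189 = -12*(695*(1/1284) - 356/(8 + 16))*(1/64189) = -12*(695/1284 - 356/24)*(1/64189) = -12*(695/1284 - 356*1/24)*(1/64189) = -12*(695/1284 - 89/6)*(1/64189) = -12*(-6117/428)*(1/64189) = (18351/107)*(1/64189) = 18351/6868223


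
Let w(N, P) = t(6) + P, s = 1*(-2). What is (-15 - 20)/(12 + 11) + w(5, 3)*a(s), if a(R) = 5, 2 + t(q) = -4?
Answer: -380/23 ≈ -16.522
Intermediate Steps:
t(q) = -6 (t(q) = -2 - 4 = -6)
s = -2
w(N, P) = -6 + P
(-15 - 20)/(12 + 11) + w(5, 3)*a(s) = (-15 - 20)/(12 + 11) + (-6 + 3)*5 = -35/23 - 3*5 = -35*1/23 - 15 = -35/23 - 15 = -380/23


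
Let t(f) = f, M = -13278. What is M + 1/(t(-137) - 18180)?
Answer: -243213127/18317 ≈ -13278.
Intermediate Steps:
M + 1/(t(-137) - 18180) = -13278 + 1/(-137 - 18180) = -13278 + 1/(-18317) = -13278 - 1/18317 = -243213127/18317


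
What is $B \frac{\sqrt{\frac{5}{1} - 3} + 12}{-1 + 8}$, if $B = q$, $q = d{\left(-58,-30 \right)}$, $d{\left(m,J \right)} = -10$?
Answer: $- \frac{120}{7} - \frac{10 \sqrt{2}}{7} \approx -19.163$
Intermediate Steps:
$q = -10$
$B = -10$
$B \frac{\sqrt{\frac{5}{1} - 3} + 12}{-1 + 8} = - 10 \frac{\sqrt{\frac{5}{1} - 3} + 12}{-1 + 8} = - 10 \frac{\sqrt{5 \cdot 1 - 3} + 12}{7} = - 10 \left(\sqrt{5 - 3} + 12\right) \frac{1}{7} = - 10 \left(\sqrt{2} + 12\right) \frac{1}{7} = - 10 \left(12 + \sqrt{2}\right) \frac{1}{7} = - 10 \left(\frac{12}{7} + \frac{\sqrt{2}}{7}\right) = - \frac{120}{7} - \frac{10 \sqrt{2}}{7}$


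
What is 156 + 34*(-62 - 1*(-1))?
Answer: -1918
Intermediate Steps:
156 + 34*(-62 - 1*(-1)) = 156 + 34*(-62 + 1) = 156 + 34*(-61) = 156 - 2074 = -1918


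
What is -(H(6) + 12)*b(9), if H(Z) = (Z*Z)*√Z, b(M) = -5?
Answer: 60 + 180*√6 ≈ 500.91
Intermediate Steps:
H(Z) = Z^(5/2) (H(Z) = Z²*√Z = Z^(5/2))
-(H(6) + 12)*b(9) = -(6^(5/2) + 12)*(-5) = -(36*√6 + 12)*(-5) = -(12 + 36*√6)*(-5) = -(-60 - 180*√6) = 60 + 180*√6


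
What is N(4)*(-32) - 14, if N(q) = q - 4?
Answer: -14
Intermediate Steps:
N(q) = -4 + q
N(4)*(-32) - 14 = (-4 + 4)*(-32) - 14 = 0*(-32) - 14 = 0 - 14 = -14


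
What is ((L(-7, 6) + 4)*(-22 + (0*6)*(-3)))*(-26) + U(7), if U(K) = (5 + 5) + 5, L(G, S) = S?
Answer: 5735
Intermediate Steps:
U(K) = 15 (U(K) = 10 + 5 = 15)
((L(-7, 6) + 4)*(-22 + (0*6)*(-3)))*(-26) + U(7) = ((6 + 4)*(-22 + (0*6)*(-3)))*(-26) + 15 = (10*(-22 + 0*(-3)))*(-26) + 15 = (10*(-22 + 0))*(-26) + 15 = (10*(-22))*(-26) + 15 = -220*(-26) + 15 = 5720 + 15 = 5735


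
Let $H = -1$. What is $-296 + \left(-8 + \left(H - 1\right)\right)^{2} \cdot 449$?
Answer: $44604$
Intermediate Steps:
$-296 + \left(-8 + \left(H - 1\right)\right)^{2} \cdot 449 = -296 + \left(-8 - 2\right)^{2} \cdot 449 = -296 + \left(-10\right)^{2} \cdot 449 = -296 + 100 \cdot 449 = -296 + 44900 = 44604$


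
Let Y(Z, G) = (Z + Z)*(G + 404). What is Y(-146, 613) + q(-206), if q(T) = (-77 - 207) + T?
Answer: -297454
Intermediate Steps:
q(T) = -284 + T
Y(Z, G) = 2*Z*(404 + G) (Y(Z, G) = (2*Z)*(404 + G) = 2*Z*(404 + G))
Y(-146, 613) + q(-206) = 2*(-146)*(404 + 613) + (-284 - 206) = 2*(-146)*1017 - 490 = -296964 - 490 = -297454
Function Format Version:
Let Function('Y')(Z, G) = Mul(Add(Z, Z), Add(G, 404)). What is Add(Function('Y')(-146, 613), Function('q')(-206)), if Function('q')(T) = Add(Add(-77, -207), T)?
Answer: -297454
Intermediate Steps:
Function('q')(T) = Add(-284, T)
Function('Y')(Z, G) = Mul(2, Z, Add(404, G)) (Function('Y')(Z, G) = Mul(Mul(2, Z), Add(404, G)) = Mul(2, Z, Add(404, G)))
Add(Function('Y')(-146, 613), Function('q')(-206)) = Add(Mul(2, -146, Add(404, 613)), Add(-284, -206)) = Add(Mul(2, -146, 1017), -490) = Add(-296964, -490) = -297454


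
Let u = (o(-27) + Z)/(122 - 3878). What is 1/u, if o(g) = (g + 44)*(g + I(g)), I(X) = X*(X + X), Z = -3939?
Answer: -313/1699 ≈ -0.18423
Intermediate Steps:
I(X) = 2*X² (I(X) = X*(2*X) = 2*X²)
o(g) = (44 + g)*(g + 2*g²) (o(g) = (g + 44)*(g + 2*g²) = (44 + g)*(g + 2*g²))
u = -1699/313 (u = (-27*(44 + 2*(-27)² + 89*(-27)) - 3939)/(122 - 3878) = (-27*(44 + 2*729 - 2403) - 3939)/(-3756) = (-27*(44 + 1458 - 2403) - 3939)*(-1/3756) = (-27*(-901) - 3939)*(-1/3756) = (24327 - 3939)*(-1/3756) = 20388*(-1/3756) = -1699/313 ≈ -5.4281)
1/u = 1/(-1699/313) = -313/1699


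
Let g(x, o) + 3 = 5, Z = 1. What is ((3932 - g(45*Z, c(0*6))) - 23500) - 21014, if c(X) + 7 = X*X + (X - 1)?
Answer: -40584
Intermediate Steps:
c(X) = -8 + X + X² (c(X) = -7 + (X*X + (X - 1)) = -7 + (X² + (-1 + X)) = -7 + (-1 + X + X²) = -8 + X + X²)
g(x, o) = 2 (g(x, o) = -3 + 5 = 2)
((3932 - g(45*Z, c(0*6))) - 23500) - 21014 = ((3932 - 1*2) - 23500) - 21014 = ((3932 - 2) - 23500) - 21014 = (3930 - 23500) - 21014 = -19570 - 21014 = -40584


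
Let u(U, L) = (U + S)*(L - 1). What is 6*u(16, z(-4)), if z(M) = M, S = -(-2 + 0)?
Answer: -540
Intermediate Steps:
S = 2 (S = -1*(-2) = 2)
u(U, L) = (-1 + L)*(2 + U) (u(U, L) = (U + 2)*(L - 1) = (2 + U)*(-1 + L) = (-1 + L)*(2 + U))
6*u(16, z(-4)) = 6*(-2 - 1*16 + 2*(-4) - 4*16) = 6*(-2 - 16 - 8 - 64) = 6*(-90) = -540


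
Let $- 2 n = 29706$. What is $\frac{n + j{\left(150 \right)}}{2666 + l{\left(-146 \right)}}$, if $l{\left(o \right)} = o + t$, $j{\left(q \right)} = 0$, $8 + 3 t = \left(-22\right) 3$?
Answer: $- \frac{44559}{7486} \approx -5.9523$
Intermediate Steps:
$t = - \frac{74}{3}$ ($t = - \frac{8}{3} + \frac{\left(-22\right) 3}{3} = - \frac{8}{3} + \frac{1}{3} \left(-66\right) = - \frac{8}{3} - 22 = - \frac{74}{3} \approx -24.667$)
$n = -14853$ ($n = \left(- \frac{1}{2}\right) 29706 = -14853$)
$l{\left(o \right)} = - \frac{74}{3} + o$ ($l{\left(o \right)} = o - \frac{74}{3} = - \frac{74}{3} + o$)
$\frac{n + j{\left(150 \right)}}{2666 + l{\left(-146 \right)}} = \frac{-14853 + 0}{2666 - \frac{512}{3}} = - \frac{14853}{2666 - \frac{512}{3}} = - \frac{14853}{\frac{7486}{3}} = \left(-14853\right) \frac{3}{7486} = - \frac{44559}{7486}$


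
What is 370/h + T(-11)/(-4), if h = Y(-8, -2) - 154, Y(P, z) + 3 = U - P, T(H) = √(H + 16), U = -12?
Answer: -370/161 - √5/4 ≈ -2.8572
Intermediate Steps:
T(H) = √(16 + H)
Y(P, z) = -15 - P (Y(P, z) = -3 + (-12 - P) = -15 - P)
h = -161 (h = (-15 - 1*(-8)) - 154 = (-15 + 8) - 154 = -7 - 154 = -161)
370/h + T(-11)/(-4) = 370/(-161) + √(16 - 11)/(-4) = 370*(-1/161) + √5*(-¼) = -370/161 - √5/4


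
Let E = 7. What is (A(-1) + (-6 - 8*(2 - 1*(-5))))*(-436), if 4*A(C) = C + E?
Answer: 26378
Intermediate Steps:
A(C) = 7/4 + C/4 (A(C) = (C + 7)/4 = (7 + C)/4 = 7/4 + C/4)
(A(-1) + (-6 - 8*(2 - 1*(-5))))*(-436) = ((7/4 + (¼)*(-1)) + (-6 - 8*(2 - 1*(-5))))*(-436) = ((7/4 - ¼) + (-6 - 8*(2 + 5)))*(-436) = (3/2 + (-6 - 8*7))*(-436) = (3/2 + (-6 - 56))*(-436) = (3/2 - 62)*(-436) = -121/2*(-436) = 26378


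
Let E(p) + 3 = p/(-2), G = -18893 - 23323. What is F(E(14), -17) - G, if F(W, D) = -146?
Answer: 42070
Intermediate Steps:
G = -42216
E(p) = -3 - p/2 (E(p) = -3 + p/(-2) = -3 + p*(-½) = -3 - p/2)
F(E(14), -17) - G = -146 - 1*(-42216) = -146 + 42216 = 42070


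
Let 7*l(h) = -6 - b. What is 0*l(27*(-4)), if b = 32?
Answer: 0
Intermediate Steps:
l(h) = -38/7 (l(h) = (-6 - 1*32)/7 = (-6 - 32)/7 = (⅐)*(-38) = -38/7)
0*l(27*(-4)) = 0*(-38/7) = 0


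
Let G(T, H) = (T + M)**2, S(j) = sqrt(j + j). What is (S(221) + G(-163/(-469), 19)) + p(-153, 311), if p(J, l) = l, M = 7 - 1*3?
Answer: 72565392/219961 + sqrt(442) ≈ 350.92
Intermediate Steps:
M = 4 (M = 7 - 3 = 4)
S(j) = sqrt(2)*sqrt(j) (S(j) = sqrt(2*j) = sqrt(2)*sqrt(j))
G(T, H) = (4 + T)**2 (G(T, H) = (T + 4)**2 = (4 + T)**2)
(S(221) + G(-163/(-469), 19)) + p(-153, 311) = (sqrt(2)*sqrt(221) + (4 - 163/(-469))**2) + 311 = (sqrt(442) + (4 - 163*(-1/469))**2) + 311 = (sqrt(442) + (4 + 163/469)**2) + 311 = (sqrt(442) + (2039/469)**2) + 311 = (sqrt(442) + 4157521/219961) + 311 = (4157521/219961 + sqrt(442)) + 311 = 72565392/219961 + sqrt(442)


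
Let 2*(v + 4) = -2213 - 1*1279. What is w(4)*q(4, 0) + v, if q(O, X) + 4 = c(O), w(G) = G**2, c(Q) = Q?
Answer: -1750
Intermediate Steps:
q(O, X) = -4 + O
v = -1750 (v = -4 + (-2213 - 1*1279)/2 = -4 + (-2213 - 1279)/2 = -4 + (1/2)*(-3492) = -4 - 1746 = -1750)
w(4)*q(4, 0) + v = 4**2*(-4 + 4) - 1750 = 16*0 - 1750 = 0 - 1750 = -1750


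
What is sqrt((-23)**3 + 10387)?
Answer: 2*I*sqrt(445) ≈ 42.19*I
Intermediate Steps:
sqrt((-23)**3 + 10387) = sqrt(-12167 + 10387) = sqrt(-1780) = 2*I*sqrt(445)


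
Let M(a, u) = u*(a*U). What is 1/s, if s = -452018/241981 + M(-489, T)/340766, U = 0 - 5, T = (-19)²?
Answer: 82458897446/59550953957 ≈ 1.3847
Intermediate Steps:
T = 361
U = -5
M(a, u) = -5*a*u (M(a, u) = u*(a*(-5)) = u*(-5*a) = -5*a*u)
s = 59550953957/82458897446 (s = -452018/241981 - 5*(-489)*361/340766 = -452018*1/241981 + 882645*(1/340766) = -452018/241981 + 882645/340766 = 59550953957/82458897446 ≈ 0.72219)
1/s = 1/(59550953957/82458897446) = 82458897446/59550953957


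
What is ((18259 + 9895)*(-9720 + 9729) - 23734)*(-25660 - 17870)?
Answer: -9996751560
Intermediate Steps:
((18259 + 9895)*(-9720 + 9729) - 23734)*(-25660 - 17870) = (28154*9 - 23734)*(-43530) = (253386 - 23734)*(-43530) = 229652*(-43530) = -9996751560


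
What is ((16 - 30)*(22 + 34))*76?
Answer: -59584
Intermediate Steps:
((16 - 30)*(22 + 34))*76 = -14*56*76 = -784*76 = -59584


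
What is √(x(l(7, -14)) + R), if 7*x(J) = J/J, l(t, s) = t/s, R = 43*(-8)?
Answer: I*√16849/7 ≈ 18.543*I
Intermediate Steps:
R = -344
x(J) = ⅐ (x(J) = (J/J)/7 = (⅐)*1 = ⅐)
√(x(l(7, -14)) + R) = √(⅐ - 344) = √(-2407/7) = I*√16849/7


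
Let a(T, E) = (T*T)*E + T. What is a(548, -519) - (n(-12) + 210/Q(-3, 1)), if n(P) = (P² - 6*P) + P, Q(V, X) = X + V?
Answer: -155857327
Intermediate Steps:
Q(V, X) = V + X
a(T, E) = T + E*T² (a(T, E) = T²*E + T = E*T² + T = T + E*T²)
n(P) = P² - 5*P
a(548, -519) - (n(-12) + 210/Q(-3, 1)) = 548*(1 - 519*548) - (-12*(-5 - 12) + 210/(-3 + 1)) = 548*(1 - 284412) - (-12*(-17) + 210/(-2)) = 548*(-284411) - (204 - ½*210) = -155857228 - (204 - 105) = -155857228 - 1*99 = -155857228 - 99 = -155857327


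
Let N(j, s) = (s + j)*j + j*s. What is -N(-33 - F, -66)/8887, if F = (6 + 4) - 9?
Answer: -5644/8887 ≈ -0.63509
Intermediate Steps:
F = 1 (F = 10 - 9 = 1)
N(j, s) = j*s + j*(j + s) (N(j, s) = (j + s)*j + j*s = j*(j + s) + j*s = j*s + j*(j + s))
-N(-33 - F, -66)/8887 = -(-33 - 1*1)*((-33 - 1*1) + 2*(-66))/8887 = -(-33 - 1)*((-33 - 1) - 132)/8887 = -(-34*(-34 - 132))/8887 = -(-34*(-166))/8887 = -5644/8887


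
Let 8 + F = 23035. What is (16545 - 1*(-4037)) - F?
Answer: -2445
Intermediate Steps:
F = 23027 (F = -8 + 23035 = 23027)
(16545 - 1*(-4037)) - F = (16545 - 1*(-4037)) - 1*23027 = (16545 + 4037) - 23027 = 20582 - 23027 = -2445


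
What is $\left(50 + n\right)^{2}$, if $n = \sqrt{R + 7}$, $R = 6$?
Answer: $\left(50 + \sqrt{13}\right)^{2} \approx 2873.6$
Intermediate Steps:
$n = \sqrt{13}$ ($n = \sqrt{6 + 7} = \sqrt{13} \approx 3.6056$)
$\left(50 + n\right)^{2} = \left(50 + \sqrt{13}\right)^{2}$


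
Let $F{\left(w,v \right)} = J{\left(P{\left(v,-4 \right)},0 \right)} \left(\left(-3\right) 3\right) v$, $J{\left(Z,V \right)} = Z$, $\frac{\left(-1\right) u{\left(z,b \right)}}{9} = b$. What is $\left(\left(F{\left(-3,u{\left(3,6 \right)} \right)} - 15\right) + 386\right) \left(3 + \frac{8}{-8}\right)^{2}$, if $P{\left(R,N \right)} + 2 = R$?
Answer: $-107380$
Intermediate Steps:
$u{\left(z,b \right)} = - 9 b$
$P{\left(R,N \right)} = -2 + R$
$F{\left(w,v \right)} = v \left(18 - 9 v\right)$ ($F{\left(w,v \right)} = \left(-2 + v\right) \left(\left(-3\right) 3\right) v = \left(-2 + v\right) \left(-9\right) v = \left(18 - 9 v\right) v = v \left(18 - 9 v\right)$)
$\left(\left(F{\left(-3,u{\left(3,6 \right)} \right)} - 15\right) + 386\right) \left(3 + \frac{8}{-8}\right)^{2} = \left(\left(9 \left(\left(-9\right) 6\right) \left(2 - \left(-9\right) 6\right) - 15\right) + 386\right) \left(3 + \frac{8}{-8}\right)^{2} = \left(\left(9 \left(-54\right) \left(2 - -54\right) - 15\right) + 386\right) \left(3 + 8 \left(- \frac{1}{8}\right)\right)^{2} = \left(\left(9 \left(-54\right) \left(2 + 54\right) - 15\right) + 386\right) \left(3 - 1\right)^{2} = \left(\left(9 \left(-54\right) 56 - 15\right) + 386\right) 2^{2} = \left(\left(-27216 - 15\right) + 386\right) 4 = \left(-27231 + 386\right) 4 = \left(-26845\right) 4 = -107380$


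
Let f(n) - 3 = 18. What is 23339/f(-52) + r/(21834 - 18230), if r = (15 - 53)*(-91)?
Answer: 42093187/37842 ≈ 1112.3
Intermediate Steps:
f(n) = 21 (f(n) = 3 + 18 = 21)
r = 3458 (r = -38*(-91) = 3458)
23339/f(-52) + r/(21834 - 18230) = 23339/21 + 3458/(21834 - 18230) = 23339*(1/21) + 3458/3604 = 23339/21 + 3458*(1/3604) = 23339/21 + 1729/1802 = 42093187/37842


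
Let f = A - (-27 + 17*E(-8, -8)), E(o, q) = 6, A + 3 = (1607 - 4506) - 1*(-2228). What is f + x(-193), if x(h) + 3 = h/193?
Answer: -753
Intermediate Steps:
A = -674 (A = -3 + ((1607 - 4506) - 1*(-2228)) = -3 + (-2899 + 2228) = -3 - 671 = -674)
x(h) = -3 + h/193
f = -749 (f = -674 - (-27 + 17*6) = -674 - (-27 + 102) = -674 - 1*75 = -674 - 75 = -749)
f + x(-193) = -749 + (-3 + (1/193)*(-193)) = -749 + (-3 - 1) = -749 - 4 = -753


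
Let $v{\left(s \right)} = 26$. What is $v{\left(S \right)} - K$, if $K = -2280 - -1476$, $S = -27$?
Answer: $830$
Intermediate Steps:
$K = -804$ ($K = -2280 + 1476 = -804$)
$v{\left(S \right)} - K = 26 - -804 = 26 + 804 = 830$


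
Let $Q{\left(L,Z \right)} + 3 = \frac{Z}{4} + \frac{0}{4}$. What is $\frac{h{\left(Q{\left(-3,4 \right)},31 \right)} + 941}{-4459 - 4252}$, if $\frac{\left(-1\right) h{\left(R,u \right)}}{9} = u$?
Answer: $- \frac{662}{8711} \approx -0.075996$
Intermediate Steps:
$Q{\left(L,Z \right)} = -3 + \frac{Z}{4}$ ($Q{\left(L,Z \right)} = -3 + \left(\frac{Z}{4} + \frac{0}{4}\right) = -3 + \left(Z \frac{1}{4} + 0 \cdot \frac{1}{4}\right) = -3 + \left(\frac{Z}{4} + 0\right) = -3 + \frac{Z}{4}$)
$h{\left(R,u \right)} = - 9 u$
$\frac{h{\left(Q{\left(-3,4 \right)},31 \right)} + 941}{-4459 - 4252} = \frac{\left(-9\right) 31 + 941}{-4459 - 4252} = \frac{-279 + 941}{-8711} = 662 \left(- \frac{1}{8711}\right) = - \frac{662}{8711}$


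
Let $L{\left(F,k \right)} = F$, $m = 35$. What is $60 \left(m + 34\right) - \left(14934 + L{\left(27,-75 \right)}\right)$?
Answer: $-10821$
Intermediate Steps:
$60 \left(m + 34\right) - \left(14934 + L{\left(27,-75 \right)}\right) = 60 \left(35 + 34\right) - 14961 = 60 \cdot 69 - 14961 = 4140 - 14961 = -10821$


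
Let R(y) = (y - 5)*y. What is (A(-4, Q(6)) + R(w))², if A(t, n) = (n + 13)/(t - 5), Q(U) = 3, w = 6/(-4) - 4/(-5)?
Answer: 3964081/810000 ≈ 4.8939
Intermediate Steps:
w = -7/10 (w = 6*(-¼) - 4*(-⅕) = -3/2 + ⅘ = -7/10 ≈ -0.70000)
A(t, n) = (13 + n)/(-5 + t)
R(y) = y*(-5 + y) (R(y) = (-5 + y)*y = y*(-5 + y))
(A(-4, Q(6)) + R(w))² = ((13 + 3)/(-5 - 4) - 7*(-5 - 7/10)/10)² = (16/(-9) - 7/10*(-57/10))² = (-⅑*16 + 399/100)² = (-16/9 + 399/100)² = (1991/900)² = 3964081/810000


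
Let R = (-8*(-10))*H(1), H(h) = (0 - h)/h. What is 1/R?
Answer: -1/80 ≈ -0.012500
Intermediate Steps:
H(h) = -1 (H(h) = (-h)/h = -1)
R = -80 (R = -8*(-10)*(-1) = 80*(-1) = -80)
1/R = 1/(-80) = -1/80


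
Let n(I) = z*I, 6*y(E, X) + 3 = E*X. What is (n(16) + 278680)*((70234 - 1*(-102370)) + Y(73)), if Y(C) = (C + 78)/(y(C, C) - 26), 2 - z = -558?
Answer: 546126514632/11 ≈ 4.9648e+10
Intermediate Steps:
z = 560 (z = 2 - 1*(-558) = 2 + 558 = 560)
y(E, X) = -1/2 + E*X/6 (y(E, X) = -1/2 + (E*X)/6 = -1/2 + E*X/6)
n(I) = 560*I
Y(C) = (78 + C)/(-53/2 + C**2/6) (Y(C) = (C + 78)/((-1/2 + C*C/6) - 26) = (78 + C)/((-1/2 + C**2/6) - 26) = (78 + C)/(-53/2 + C**2/6))
(n(16) + 278680)*((70234 - 1*(-102370)) + Y(73)) = (560*16 + 278680)*((70234 - 1*(-102370)) + 6*(78 + 73)/(-159 + 73**2)) = (8960 + 278680)*((70234 + 102370) + 6*151/(-159 + 5329)) = 287640*(172604 + 6*151/5170) = 287640*(172604 + 6*(1/5170)*151) = 287640*(172604 + 453/2585) = 287640*(446181793/2585) = 546126514632/11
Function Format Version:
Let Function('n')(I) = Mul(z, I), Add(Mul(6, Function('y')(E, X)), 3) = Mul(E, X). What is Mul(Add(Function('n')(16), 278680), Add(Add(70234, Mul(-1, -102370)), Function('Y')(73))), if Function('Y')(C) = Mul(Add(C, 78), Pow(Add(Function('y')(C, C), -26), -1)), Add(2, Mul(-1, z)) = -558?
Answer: Rational(546126514632, 11) ≈ 4.9648e+10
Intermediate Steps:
z = 560 (z = Add(2, Mul(-1, -558)) = Add(2, 558) = 560)
Function('y')(E, X) = Add(Rational(-1, 2), Mul(Rational(1, 6), E, X)) (Function('y')(E, X) = Add(Rational(-1, 2), Mul(Rational(1, 6), Mul(E, X))) = Add(Rational(-1, 2), Mul(Rational(1, 6), E, X)))
Function('n')(I) = Mul(560, I)
Function('Y')(C) = Mul(Pow(Add(Rational(-53, 2), Mul(Rational(1, 6), Pow(C, 2))), -1), Add(78, C)) (Function('Y')(C) = Mul(Add(C, 78), Pow(Add(Add(Rational(-1, 2), Mul(Rational(1, 6), C, C)), -26), -1)) = Mul(Add(78, C), Pow(Add(Add(Rational(-1, 2), Mul(Rational(1, 6), Pow(C, 2))), -26), -1)) = Mul(Add(78, C), Pow(Add(Rational(-53, 2), Mul(Rational(1, 6), Pow(C, 2))), -1)) = Mul(Pow(Add(Rational(-53, 2), Mul(Rational(1, 6), Pow(C, 2))), -1), Add(78, C)))
Mul(Add(Function('n')(16), 278680), Add(Add(70234, Mul(-1, -102370)), Function('Y')(73))) = Mul(Add(Mul(560, 16), 278680), Add(Add(70234, Mul(-1, -102370)), Mul(6, Pow(Add(-159, Pow(73, 2)), -1), Add(78, 73)))) = Mul(Add(8960, 278680), Add(Add(70234, 102370), Mul(6, Pow(Add(-159, 5329), -1), 151))) = Mul(287640, Add(172604, Mul(6, Pow(5170, -1), 151))) = Mul(287640, Add(172604, Mul(6, Rational(1, 5170), 151))) = Mul(287640, Add(172604, Rational(453, 2585))) = Mul(287640, Rational(446181793, 2585)) = Rational(546126514632, 11)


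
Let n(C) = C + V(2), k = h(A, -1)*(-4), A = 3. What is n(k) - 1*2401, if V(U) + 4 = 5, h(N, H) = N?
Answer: -2412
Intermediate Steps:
V(U) = 1 (V(U) = -4 + 5 = 1)
k = -12 (k = 3*(-4) = -12)
n(C) = 1 + C (n(C) = C + 1 = 1 + C)
n(k) - 1*2401 = (1 - 12) - 1*2401 = -11 - 2401 = -2412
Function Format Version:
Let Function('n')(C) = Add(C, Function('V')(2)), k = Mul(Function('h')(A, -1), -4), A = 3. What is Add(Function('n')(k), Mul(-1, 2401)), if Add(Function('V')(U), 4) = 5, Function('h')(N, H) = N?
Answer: -2412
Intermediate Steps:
Function('V')(U) = 1 (Function('V')(U) = Add(-4, 5) = 1)
k = -12 (k = Mul(3, -4) = -12)
Function('n')(C) = Add(1, C) (Function('n')(C) = Add(C, 1) = Add(1, C))
Add(Function('n')(k), Mul(-1, 2401)) = Add(Add(1, -12), Mul(-1, 2401)) = Add(-11, -2401) = -2412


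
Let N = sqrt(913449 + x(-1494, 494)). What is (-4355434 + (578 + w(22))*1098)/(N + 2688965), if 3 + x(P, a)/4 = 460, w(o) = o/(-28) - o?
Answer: -70506439705865/50613722991636 + 26220661*sqrt(915277)/50613722991636 ≈ -1.3925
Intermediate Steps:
w(o) = -29*o/28 (w(o) = o*(-1/28) - o = -o/28 - o = -29*o/28)
x(P, a) = 1828 (x(P, a) = -12 + 4*460 = -12 + 1840 = 1828)
N = sqrt(915277) (N = sqrt(913449 + 1828) = sqrt(915277) ≈ 956.70)
(-4355434 + (578 + w(22))*1098)/(N + 2688965) = (-4355434 + (578 - 29/28*22)*1098)/(sqrt(915277) + 2688965) = (-4355434 + (578 - 319/14)*1098)/(2688965 + sqrt(915277)) = (-4355434 + (7773/14)*1098)/(2688965 + sqrt(915277)) = (-4355434 + 4267377/7)/(2688965 + sqrt(915277)) = -26220661/(7*(2688965 + sqrt(915277)))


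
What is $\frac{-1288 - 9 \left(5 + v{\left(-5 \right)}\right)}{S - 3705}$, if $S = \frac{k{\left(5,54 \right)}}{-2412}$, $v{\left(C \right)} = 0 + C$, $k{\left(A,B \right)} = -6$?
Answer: $\frac{517776}{1489409} \approx 0.34764$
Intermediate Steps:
$v{\left(C \right)} = C$
$S = \frac{1}{402}$ ($S = - \frac{6}{-2412} = \left(-6\right) \left(- \frac{1}{2412}\right) = \frac{1}{402} \approx 0.0024876$)
$\frac{-1288 - 9 \left(5 + v{\left(-5 \right)}\right)}{S - 3705} = \frac{-1288 - 9 \left(5 - 5\right)}{\frac{1}{402} - 3705} = \frac{-1288 - 0}{- \frac{1489409}{402}} = \left(-1288 + 0\right) \left(- \frac{402}{1489409}\right) = \left(-1288\right) \left(- \frac{402}{1489409}\right) = \frac{517776}{1489409}$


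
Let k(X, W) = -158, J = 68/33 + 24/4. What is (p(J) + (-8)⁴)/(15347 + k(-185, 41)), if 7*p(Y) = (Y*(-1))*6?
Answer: 44980/167079 ≈ 0.26921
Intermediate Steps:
J = 266/33 (J = 68*(1/33) + 24*(¼) = 68/33 + 6 = 266/33 ≈ 8.0606)
p(Y) = -6*Y/7 (p(Y) = ((Y*(-1))*6)/7 = (-Y*6)/7 = (-6*Y)/7 = -6*Y/7)
(p(J) + (-8)⁴)/(15347 + k(-185, 41)) = (-6/7*266/33 + (-8)⁴)/(15347 - 158) = (-76/11 + 4096)/15189 = (44980/11)*(1/15189) = 44980/167079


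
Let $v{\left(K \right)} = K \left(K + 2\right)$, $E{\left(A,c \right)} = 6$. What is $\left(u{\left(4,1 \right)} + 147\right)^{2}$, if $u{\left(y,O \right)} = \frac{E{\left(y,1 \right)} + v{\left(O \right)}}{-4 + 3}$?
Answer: $19044$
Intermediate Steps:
$v{\left(K \right)} = K \left(2 + K\right)$
$u{\left(y,O \right)} = -6 - O \left(2 + O\right)$ ($u{\left(y,O \right)} = \frac{6 + O \left(2 + O\right)}{-4 + 3} = \frac{6 + O \left(2 + O\right)}{-1} = \left(6 + O \left(2 + O\right)\right) \left(-1\right) = -6 - O \left(2 + O\right)$)
$\left(u{\left(4,1 \right)} + 147\right)^{2} = \left(\left(-6 - 1 \left(2 + 1\right)\right) + 147\right)^{2} = \left(\left(-6 - 1 \cdot 3\right) + 147\right)^{2} = \left(\left(-6 - 3\right) + 147\right)^{2} = \left(-9 + 147\right)^{2} = 138^{2} = 19044$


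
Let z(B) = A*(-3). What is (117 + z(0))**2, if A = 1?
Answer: 12996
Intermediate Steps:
z(B) = -3 (z(B) = 1*(-3) = -3)
(117 + z(0))**2 = (117 - 3)**2 = 114**2 = 12996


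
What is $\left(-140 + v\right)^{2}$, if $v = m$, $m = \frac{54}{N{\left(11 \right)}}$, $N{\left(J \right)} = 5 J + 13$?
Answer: $\frac{22401289}{1156} \approx 19378.0$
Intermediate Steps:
$N{\left(J \right)} = 13 + 5 J$
$m = \frac{27}{34}$ ($m = \frac{54}{13 + 5 \cdot 11} = \frac{54}{13 + 55} = \frac{54}{68} = 54 \cdot \frac{1}{68} = \frac{27}{34} \approx 0.79412$)
$v = \frac{27}{34} \approx 0.79412$
$\left(-140 + v\right)^{2} = \left(-140 + \frac{27}{34}\right)^{2} = \left(- \frac{4733}{34}\right)^{2} = \frac{22401289}{1156}$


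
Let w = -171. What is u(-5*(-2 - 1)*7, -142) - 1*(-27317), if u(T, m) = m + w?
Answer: 27004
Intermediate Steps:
u(T, m) = -171 + m (u(T, m) = m - 171 = -171 + m)
u(-5*(-2 - 1)*7, -142) - 1*(-27317) = (-171 - 142) - 1*(-27317) = -313 + 27317 = 27004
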